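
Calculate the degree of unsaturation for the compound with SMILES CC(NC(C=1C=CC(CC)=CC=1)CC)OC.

Molecular formula from the SMILES: C14H23NO.
DoU = (2C + 2 + N − H − X)/2 = (2·14 + 2 + 1 − 23 − 0)/2 = 8/2 = 4.
(Structurally: 1 ring(s) + 3 π bond(s) = 4.)

4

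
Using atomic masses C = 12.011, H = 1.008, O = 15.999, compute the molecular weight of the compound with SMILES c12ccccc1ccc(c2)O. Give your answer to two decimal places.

144.17

Molecular formula: C10H8O.
M = 10×12.011 + 8×1.008 + 1×15.999 = 144.17 g/mol.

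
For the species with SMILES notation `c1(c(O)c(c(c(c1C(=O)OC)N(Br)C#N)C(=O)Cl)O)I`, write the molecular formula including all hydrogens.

C10H5BrClIN2O5

Heavy atoms from the SMILES: 1 Br, 10 C, 1 Cl, 1 I, 2 N, 5 O.
Implicit hydrogens by atom environment:
  6 × C (aromatic): no H
  3 × C: no H
  3 × O: no H
  2 × N: no H
  2 × O: 1 H each → 2
  1 × Br: no H
  1 × C: 3 H
  1 × Cl: no H
  1 × I: no H
  Total hydrogens = 5.
Molecular formula: C10H5BrClIN2O5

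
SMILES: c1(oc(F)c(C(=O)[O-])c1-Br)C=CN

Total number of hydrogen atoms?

4

Hydrogens are implicit in SMILES; fill each atom to its normal valence:
  4 × C (aromatic): no H
  2 × C: 1 H each → 2
  1 × Br: no H
  1 × C: no H
  1 × F: no H
  1 × N: 2 H
  1 × O (aromatic): no H
  1 × O: no H
  1 × O (charge -1): no H
  Total hydrogens = 4.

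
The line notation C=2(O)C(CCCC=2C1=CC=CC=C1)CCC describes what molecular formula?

C15H20O

Heavy atoms from the SMILES: 15 C, 1 O.
Implicit hydrogens by atom environment:
  5 × C: 2 H each → 10
  5 × C (aromatic): 1 H each → 5
  2 × C: no H
  1 × C: 3 H
  1 × C: 1 H
  1 × C (aromatic): no H
  1 × O: 1 H
  Total hydrogens = 20.
Molecular formula: C15H20O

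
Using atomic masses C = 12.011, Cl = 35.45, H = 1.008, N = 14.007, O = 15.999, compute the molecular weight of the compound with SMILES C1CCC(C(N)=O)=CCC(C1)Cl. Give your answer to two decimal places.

Molecular formula: C9H14ClNO.
M = 9×12.011 + 1×35.45 + 14×1.008 + 1×14.007 + 1×15.999 = 187.67 g/mol.

187.67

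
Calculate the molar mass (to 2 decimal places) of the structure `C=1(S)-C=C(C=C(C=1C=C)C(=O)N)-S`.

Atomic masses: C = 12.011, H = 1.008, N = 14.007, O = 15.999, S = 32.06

Molecular formula: C9H9NOS2.
M = 9×12.011 + 9×1.008 + 1×14.007 + 1×15.999 + 2×32.06 = 211.30 g/mol.

211.30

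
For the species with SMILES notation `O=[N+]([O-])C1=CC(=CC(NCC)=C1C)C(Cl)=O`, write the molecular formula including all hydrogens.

Heavy atoms from the SMILES: 10 C, 1 Cl, 2 N, 3 O.
Implicit hydrogens by atom environment:
  4 × C (aromatic): no H
  2 × C: 3 H each → 6
  2 × C (aromatic): 1 H each → 2
  2 × O: no H
  1 × C: 2 H
  1 × C: no H
  1 × Cl: no H
  1 × N: 1 H
  1 × N (charge +1): no H
  1 × O (charge -1): no H
  Total hydrogens = 11.
Molecular formula: C10H11ClN2O3

C10H11ClN2O3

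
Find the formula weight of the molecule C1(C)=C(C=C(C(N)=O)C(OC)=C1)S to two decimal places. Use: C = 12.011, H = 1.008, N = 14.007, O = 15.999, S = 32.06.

Molecular formula: C9H11NO2S.
M = 9×12.011 + 11×1.008 + 1×14.007 + 2×15.999 + 1×32.06 = 197.25 g/mol.

197.25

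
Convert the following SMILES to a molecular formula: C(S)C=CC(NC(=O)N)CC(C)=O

C8H14N2O2S

Heavy atoms from the SMILES: 8 C, 2 N, 2 O, 1 S.
Implicit hydrogens by atom environment:
  3 × C: 1 H each → 3
  2 × C: 2 H each → 4
  2 × C: no H
  2 × O: no H
  1 × C: 3 H
  1 × N: 2 H
  1 × N: 1 H
  1 × S: 1 H
  Total hydrogens = 14.
Molecular formula: C8H14N2O2S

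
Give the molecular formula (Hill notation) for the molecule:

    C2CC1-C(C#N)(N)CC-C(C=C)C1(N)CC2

C13H21N3

Heavy atoms from the SMILES: 13 C, 3 N.
Implicit hydrogens by atom environment:
  7 × C: 2 H each → 14
  3 × C: 1 H each → 3
  3 × C: no H
  2 × N: 2 H each → 4
  1 × N: no H
  Total hydrogens = 21.
Molecular formula: C13H21N3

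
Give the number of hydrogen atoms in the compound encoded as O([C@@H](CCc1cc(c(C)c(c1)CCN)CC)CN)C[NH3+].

Hydrogens are implicit in SMILES; fill each atom to its normal valence:
  7 × C: 2 H each → 14
  4 × C (aromatic): no H
  2 × C: 3 H each → 6
  2 × C (aromatic): 1 H each → 2
  2 × N: 2 H each → 4
  1 × C: 1 H
  1 × N (charge +1): 3 H
  1 × O: no H
  Total hydrogens = 30.

30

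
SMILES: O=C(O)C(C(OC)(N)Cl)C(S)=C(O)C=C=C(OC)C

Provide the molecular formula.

C11H16ClNO5S

Heavy atoms from the SMILES: 11 C, 1 Cl, 1 N, 5 O, 1 S.
Implicit hydrogens by atom environment:
  6 × C: no H
  3 × C: 3 H each → 9
  3 × O: no H
  2 × C: 1 H each → 2
  2 × O: 1 H each → 2
  1 × Cl: no H
  1 × N: 2 H
  1 × S: 1 H
  Total hydrogens = 16.
Molecular formula: C11H16ClNO5S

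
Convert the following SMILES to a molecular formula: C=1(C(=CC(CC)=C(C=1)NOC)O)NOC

Heavy atoms from the SMILES: 10 C, 2 N, 3 O.
Implicit hydrogens by atom environment:
  4 × C (aromatic): no H
  3 × C: 3 H each → 9
  2 × C (aromatic): 1 H each → 2
  2 × N: 1 H each → 2
  2 × O: no H
  1 × C: 2 H
  1 × O: 1 H
  Total hydrogens = 16.
Molecular formula: C10H16N2O3

C10H16N2O3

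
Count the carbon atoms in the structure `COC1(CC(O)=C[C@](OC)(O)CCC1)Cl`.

10

The symbol for carbon appears 10 times in the SMILES. (Cl is a single chlorine, not C + l.)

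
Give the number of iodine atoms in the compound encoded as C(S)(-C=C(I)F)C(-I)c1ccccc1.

2

The symbol for iodine appears 2 times in the SMILES.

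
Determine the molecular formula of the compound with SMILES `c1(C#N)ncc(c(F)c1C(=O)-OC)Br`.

C8H4BrFN2O2

Heavy atoms from the SMILES: 1 Br, 8 C, 1 F, 2 N, 2 O.
Implicit hydrogens by atom environment:
  4 × C (aromatic): no H
  2 × C: no H
  2 × O: no H
  1 × Br: no H
  1 × C: 3 H
  1 × C (aromatic): 1 H
  1 × F: no H
  1 × N (aromatic): no H
  1 × N: no H
  Total hydrogens = 4.
Molecular formula: C8H4BrFN2O2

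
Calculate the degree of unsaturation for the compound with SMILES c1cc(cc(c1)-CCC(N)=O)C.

5

Molecular formula from the SMILES: C10H13NO.
DoU = (2C + 2 + N − H − X)/2 = (2·10 + 2 + 1 − 13 − 0)/2 = 10/2 = 5.
(Structurally: 1 ring(s) + 4 π bond(s) = 5.)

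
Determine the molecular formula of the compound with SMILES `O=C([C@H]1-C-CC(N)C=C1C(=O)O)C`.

Heavy atoms from the SMILES: 9 C, 1 N, 3 O.
Implicit hydrogens by atom environment:
  3 × C: 1 H each → 3
  3 × C: no H
  2 × C: 2 H each → 4
  2 × O: no H
  1 × C: 3 H
  1 × N: 2 H
  1 × O: 1 H
  Total hydrogens = 13.
Molecular formula: C9H13NO3

C9H13NO3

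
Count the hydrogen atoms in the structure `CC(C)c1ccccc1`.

12

Hydrogens are implicit in SMILES; fill each atom to its normal valence:
  5 × C (aromatic): 1 H each → 5
  2 × C: 3 H each → 6
  1 × C: 1 H
  1 × C (aromatic): no H
  Total hydrogens = 12.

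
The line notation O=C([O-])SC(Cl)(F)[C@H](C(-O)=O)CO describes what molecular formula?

C5H5ClFO5S-

Heavy atoms from the SMILES: 5 C, 1 Cl, 1 F, 5 O, 1 S.
Implicit hydrogens by atom environment:
  3 × C: no H
  2 × O: 1 H each → 2
  2 × O: no H
  1 × C: 2 H
  1 × C: 1 H
  1 × Cl: no H
  1 × F: no H
  1 × O (charge -1): no H
  1 × S: no H
  Total hydrogens = 5.
Net charge -1.
Molecular formula: C5H5ClFO5S-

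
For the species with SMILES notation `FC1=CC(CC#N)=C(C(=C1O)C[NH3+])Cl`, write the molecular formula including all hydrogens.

C9H9ClFN2O+

Heavy atoms from the SMILES: 9 C, 1 Cl, 1 F, 2 N, 1 O.
Implicit hydrogens by atom environment:
  5 × C (aromatic): no H
  2 × C: 2 H each → 4
  1 × C (aromatic): 1 H
  1 × C: no H
  1 × Cl: no H
  1 × F: no H
  1 × N (charge +1): 3 H
  1 × N: no H
  1 × O: 1 H
  Total hydrogens = 9.
Net charge +1.
Molecular formula: C9H9ClFN2O+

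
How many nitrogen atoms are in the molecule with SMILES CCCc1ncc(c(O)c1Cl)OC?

1

The symbol for nitrogen appears 1 time in the SMILES.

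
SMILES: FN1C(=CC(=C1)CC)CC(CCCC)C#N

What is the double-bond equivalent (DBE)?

Molecular formula from the SMILES: C13H19FN2.
DoU = (2C + 2 + N − H − X)/2 = (2·13 + 2 + 2 − 19 − 1)/2 = 10/2 = 5.
(Structurally: 1 ring(s) + 4 π bond(s) = 5.)

5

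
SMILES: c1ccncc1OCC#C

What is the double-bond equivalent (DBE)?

Molecular formula from the SMILES: C8H7NO.
DoU = (2C + 2 + N − H − X)/2 = (2·8 + 2 + 1 − 7 − 0)/2 = 12/2 = 6.
(Structurally: 1 ring(s) + 5 π bond(s) = 6.)

6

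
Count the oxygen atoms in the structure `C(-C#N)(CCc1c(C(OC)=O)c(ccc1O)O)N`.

The symbol for oxygen appears 4 times in the SMILES.

4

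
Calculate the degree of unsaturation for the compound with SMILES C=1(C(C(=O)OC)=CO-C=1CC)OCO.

4

Molecular formula from the SMILES: C9H12O5.
DoU = (2C + 2 + N − H − X)/2 = (2·9 + 2 + 0 − 12 − 0)/2 = 8/2 = 4.
(Structurally: 1 ring(s) + 3 π bond(s) = 4.)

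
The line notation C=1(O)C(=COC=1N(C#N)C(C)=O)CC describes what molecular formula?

C9H10N2O3

Heavy atoms from the SMILES: 9 C, 2 N, 3 O.
Implicit hydrogens by atom environment:
  3 × C (aromatic): no H
  2 × C: 3 H each → 6
  2 × C: no H
  2 × N: no H
  1 × C: 2 H
  1 × C (aromatic): 1 H
  1 × O: 1 H
  1 × O (aromatic): no H
  1 × O: no H
  Total hydrogens = 10.
Molecular formula: C9H10N2O3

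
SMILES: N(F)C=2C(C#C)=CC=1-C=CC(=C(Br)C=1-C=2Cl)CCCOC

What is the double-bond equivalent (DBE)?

Molecular formula from the SMILES: C16H14BrClFNO.
DoU = (2C + 2 + N − H − X)/2 = (2·16 + 2 + 1 − 14 − 3)/2 = 18/2 = 9.
(Structurally: 2 ring(s) + 7 π bond(s) = 9.)

9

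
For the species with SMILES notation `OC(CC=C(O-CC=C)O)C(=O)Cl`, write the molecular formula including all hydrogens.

C8H11ClO4

Heavy atoms from the SMILES: 8 C, 1 Cl, 4 O.
Implicit hydrogens by atom environment:
  3 × C: 2 H each → 6
  3 × C: 1 H each → 3
  2 × C: no H
  2 × O: 1 H each → 2
  2 × O: no H
  1 × Cl: no H
  Total hydrogens = 11.
Molecular formula: C8H11ClO4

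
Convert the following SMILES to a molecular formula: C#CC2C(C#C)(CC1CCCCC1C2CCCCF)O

Heavy atoms from the SMILES: 18 C, 1 F, 1 O.
Implicit hydrogens by atom environment:
  9 × C: 2 H each → 18
  6 × C: 1 H each → 6
  3 × C: no H
  1 × F: no H
  1 × O: 1 H
  Total hydrogens = 25.
Molecular formula: C18H25FO

C18H25FO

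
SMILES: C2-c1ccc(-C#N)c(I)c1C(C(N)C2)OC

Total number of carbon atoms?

12

The symbol for carbon appears 12 times in the SMILES. Lowercase c denotes aromatic carbon and counts toward C.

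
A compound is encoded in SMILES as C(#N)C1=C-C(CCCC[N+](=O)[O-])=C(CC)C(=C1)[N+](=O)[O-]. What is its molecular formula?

Heavy atoms from the SMILES: 13 C, 3 N, 4 O.
Implicit hydrogens by atom environment:
  5 × C: 2 H each → 10
  4 × C (aromatic): no H
  2 × C (aromatic): 1 H each → 2
  2 × N (charge +1): no H
  2 × O: no H
  2 × O (charge -1): no H
  1 × C: 3 H
  1 × C: no H
  1 × N: no H
  Total hydrogens = 15.
Molecular formula: C13H15N3O4

C13H15N3O4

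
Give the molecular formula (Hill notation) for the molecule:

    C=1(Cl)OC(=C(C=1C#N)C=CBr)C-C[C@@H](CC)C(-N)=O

C13H14BrClN2O2

Heavy atoms from the SMILES: 1 Br, 13 C, 1 Cl, 2 N, 2 O.
Implicit hydrogens by atom environment:
  4 × C (aromatic): no H
  3 × C: 2 H each → 6
  3 × C: 1 H each → 3
  2 × C: no H
  1 × Br: no H
  1 × C: 3 H
  1 × Cl: no H
  1 × N: 2 H
  1 × N: no H
  1 × O (aromatic): no H
  1 × O: no H
  Total hydrogens = 14.
Molecular formula: C13H14BrClN2O2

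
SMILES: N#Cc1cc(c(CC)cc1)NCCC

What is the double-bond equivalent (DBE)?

Molecular formula from the SMILES: C12H16N2.
DoU = (2C + 2 + N − H − X)/2 = (2·12 + 2 + 2 − 16 − 0)/2 = 12/2 = 6.
(Structurally: 1 ring(s) + 5 π bond(s) = 6.)

6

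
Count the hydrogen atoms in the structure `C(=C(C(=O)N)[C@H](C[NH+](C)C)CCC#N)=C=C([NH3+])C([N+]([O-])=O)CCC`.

Hydrogens are implicit in SMILES; fill each atom to its normal valence:
  6 × C: no H
  5 × C: 2 H each → 10
  3 × C: 3 H each → 9
  2 × C: 1 H each → 2
  2 × O: no H
  1 × N (charge +1): 3 H
  1 × N: 2 H
  1 × N (charge +1): 1 H
  1 × N: no H
  1 × N (charge +1): no H
  1 × O (charge -1): no H
  Total hydrogens = 27.

27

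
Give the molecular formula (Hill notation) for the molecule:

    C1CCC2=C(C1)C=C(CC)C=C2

Heavy atoms from the SMILES: 12 C.
Implicit hydrogens by atom environment:
  5 × C: 2 H each → 10
  3 × C (aromatic): 1 H each → 3
  3 × C (aromatic): no H
  1 × C: 3 H
  Total hydrogens = 16.
Molecular formula: C12H16

C12H16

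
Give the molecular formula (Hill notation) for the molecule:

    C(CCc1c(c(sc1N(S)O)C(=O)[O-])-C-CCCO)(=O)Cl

C12H15ClNO5S2-

Heavy atoms from the SMILES: 12 C, 1 Cl, 1 N, 5 O, 2 S.
Implicit hydrogens by atom environment:
  6 × C: 2 H each → 12
  4 × C (aromatic): no H
  2 × C: no H
  2 × O: 1 H each → 2
  2 × O: no H
  1 × Cl: no H
  1 × N: no H
  1 × O (charge -1): no H
  1 × S: 1 H
  1 × S (aromatic): no H
  Total hydrogens = 15.
Net charge -1.
Molecular formula: C12H15ClNO5S2-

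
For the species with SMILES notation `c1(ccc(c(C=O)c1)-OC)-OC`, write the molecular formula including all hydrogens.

Heavy atoms from the SMILES: 9 C, 3 O.
Implicit hydrogens by atom environment:
  3 × C (aromatic): 1 H each → 3
  3 × C (aromatic): no H
  3 × O: no H
  2 × C: 3 H each → 6
  1 × C: 1 H
  Total hydrogens = 10.
Molecular formula: C9H10O3

C9H10O3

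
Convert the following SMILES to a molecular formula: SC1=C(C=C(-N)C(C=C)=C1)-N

Heavy atoms from the SMILES: 8 C, 2 N, 1 S.
Implicit hydrogens by atom environment:
  4 × C (aromatic): no H
  2 × C (aromatic): 1 H each → 2
  2 × N: 2 H each → 4
  1 × C: 2 H
  1 × C: 1 H
  1 × S: 1 H
  Total hydrogens = 10.
Molecular formula: C8H10N2S

C8H10N2S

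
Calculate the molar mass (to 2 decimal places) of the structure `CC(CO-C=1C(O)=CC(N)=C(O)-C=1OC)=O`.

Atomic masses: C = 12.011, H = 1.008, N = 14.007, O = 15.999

227.22

Molecular formula: C10H13NO5.
M = 10×12.011 + 13×1.008 + 1×14.007 + 5×15.999 = 227.22 g/mol.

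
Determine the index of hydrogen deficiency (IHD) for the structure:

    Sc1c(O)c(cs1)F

Molecular formula from the SMILES: C4H3FOS2.
DoU = (2C + 2 + N − H − X)/2 = (2·4 + 2 + 0 − 3 − 1)/2 = 6/2 = 3.
(Structurally: 1 ring(s) + 2 π bond(s) = 3.)

3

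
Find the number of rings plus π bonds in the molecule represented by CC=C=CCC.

2

Molecular formula from the SMILES: C6H10.
DoU = (2C + 2 + N − H − X)/2 = (2·6 + 2 + 0 − 10 − 0)/2 = 4/2 = 2.
(Structurally: 0 ring(s) + 2 π bond(s) = 2.)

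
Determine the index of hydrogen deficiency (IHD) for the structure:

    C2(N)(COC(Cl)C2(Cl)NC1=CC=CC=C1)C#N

7

Molecular formula from the SMILES: C11H11Cl2N3O.
DoU = (2C + 2 + N − H − X)/2 = (2·11 + 2 + 3 − 11 − 2)/2 = 14/2 = 7.
(Structurally: 2 ring(s) + 5 π bond(s) = 7.)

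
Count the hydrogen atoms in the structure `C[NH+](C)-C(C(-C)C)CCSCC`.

Hydrogens are implicit in SMILES; fill each atom to its normal valence:
  5 × C: 3 H each → 15
  3 × C: 2 H each → 6
  2 × C: 1 H each → 2
  1 × N (charge +1): 1 H
  1 × S: no H
  Total hydrogens = 24.

24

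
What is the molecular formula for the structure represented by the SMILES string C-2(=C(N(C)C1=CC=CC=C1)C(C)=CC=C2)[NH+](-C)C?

Heavy atoms from the SMILES: 16 C, 2 N.
Implicit hydrogens by atom environment:
  8 × C (aromatic): 1 H each → 8
  4 × C: 3 H each → 12
  4 × C (aromatic): no H
  1 × N (charge +1): 1 H
  1 × N: no H
  Total hydrogens = 21.
Net charge +1.
Molecular formula: C16H21N2+

C16H21N2+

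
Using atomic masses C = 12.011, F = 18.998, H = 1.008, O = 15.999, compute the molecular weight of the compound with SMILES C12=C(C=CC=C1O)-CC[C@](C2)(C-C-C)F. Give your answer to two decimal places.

208.28

Molecular formula: C13H17FO.
M = 13×12.011 + 1×18.998 + 17×1.008 + 1×15.999 = 208.28 g/mol.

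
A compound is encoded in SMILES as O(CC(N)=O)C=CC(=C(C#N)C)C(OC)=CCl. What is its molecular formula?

Heavy atoms from the SMILES: 11 C, 1 Cl, 2 N, 3 O.
Implicit hydrogens by atom environment:
  5 × C: no H
  3 × C: 1 H each → 3
  3 × O: no H
  2 × C: 3 H each → 6
  1 × C: 2 H
  1 × Cl: no H
  1 × N: 2 H
  1 × N: no H
  Total hydrogens = 13.
Molecular formula: C11H13ClN2O3

C11H13ClN2O3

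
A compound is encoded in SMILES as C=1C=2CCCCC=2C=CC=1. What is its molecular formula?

C10H12

Heavy atoms from the SMILES: 10 C.
Implicit hydrogens by atom environment:
  4 × C: 2 H each → 8
  4 × C (aromatic): 1 H each → 4
  2 × C (aromatic): no H
  Total hydrogens = 12.
Molecular formula: C10H12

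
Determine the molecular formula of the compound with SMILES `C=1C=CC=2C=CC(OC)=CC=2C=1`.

C11H10O

Heavy atoms from the SMILES: 11 C, 1 O.
Implicit hydrogens by atom environment:
  7 × C (aromatic): 1 H each → 7
  3 × C (aromatic): no H
  1 × C: 3 H
  1 × O: no H
  Total hydrogens = 10.
Molecular formula: C11H10O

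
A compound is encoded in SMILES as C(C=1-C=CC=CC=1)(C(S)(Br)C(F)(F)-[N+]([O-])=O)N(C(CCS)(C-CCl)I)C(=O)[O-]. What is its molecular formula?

C15H16BrClF2IN2O4S2-

Heavy atoms from the SMILES: 1 Br, 15 C, 1 Cl, 2 F, 1 I, 2 N, 4 O, 2 S.
Implicit hydrogens by atom environment:
  5 × C (aromatic): 1 H each → 5
  4 × C: 2 H each → 8
  4 × C: no H
  2 × F: no H
  2 × O: no H
  2 × O (charge -1): no H
  2 × S: 1 H each → 2
  1 × Br: no H
  1 × C: 1 H
  1 × C (aromatic): no H
  1 × Cl: no H
  1 × I: no H
  1 × N: no H
  1 × N (charge +1): no H
  Total hydrogens = 16.
Net charge -1.
Molecular formula: C15H16BrClF2IN2O4S2-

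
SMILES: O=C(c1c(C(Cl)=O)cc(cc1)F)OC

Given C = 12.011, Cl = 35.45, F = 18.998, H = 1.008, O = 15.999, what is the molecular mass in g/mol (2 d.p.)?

216.59

Molecular formula: C9H6ClFO3.
M = 9×12.011 + 1×35.45 + 1×18.998 + 6×1.008 + 3×15.999 = 216.59 g/mol.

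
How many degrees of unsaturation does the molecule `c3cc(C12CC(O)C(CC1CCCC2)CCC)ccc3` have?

Molecular formula from the SMILES: C19H28O.
DoU = (2C + 2 + N − H − X)/2 = (2·19 + 2 + 0 − 28 − 0)/2 = 12/2 = 6.
(Structurally: 3 ring(s) + 3 π bond(s) = 6.)

6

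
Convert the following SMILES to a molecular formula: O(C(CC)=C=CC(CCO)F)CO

C9H15FO3

Heavy atoms from the SMILES: 9 C, 1 F, 3 O.
Implicit hydrogens by atom environment:
  4 × C: 2 H each → 8
  2 × C: 1 H each → 2
  2 × C: no H
  2 × O: 1 H each → 2
  1 × C: 3 H
  1 × F: no H
  1 × O: no H
  Total hydrogens = 15.
Molecular formula: C9H15FO3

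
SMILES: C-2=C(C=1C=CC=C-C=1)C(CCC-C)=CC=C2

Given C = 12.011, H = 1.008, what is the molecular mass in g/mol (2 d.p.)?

210.32

Molecular formula: C16H18.
M = 16×12.011 + 18×1.008 = 210.32 g/mol.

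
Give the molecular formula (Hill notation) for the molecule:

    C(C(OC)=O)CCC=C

C7H12O2

Heavy atoms from the SMILES: 7 C, 2 O.
Implicit hydrogens by atom environment:
  4 × C: 2 H each → 8
  2 × O: no H
  1 × C: 3 H
  1 × C: 1 H
  1 × C: no H
  Total hydrogens = 12.
Molecular formula: C7H12O2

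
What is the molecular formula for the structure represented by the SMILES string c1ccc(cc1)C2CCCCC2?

Heavy atoms from the SMILES: 12 C.
Implicit hydrogens by atom environment:
  5 × C: 2 H each → 10
  5 × C (aromatic): 1 H each → 5
  1 × C: 1 H
  1 × C (aromatic): no H
  Total hydrogens = 16.
Molecular formula: C12H16

C12H16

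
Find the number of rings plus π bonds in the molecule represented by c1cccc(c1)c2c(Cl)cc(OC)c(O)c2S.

Molecular formula from the SMILES: C13H11ClO2S.
DoU = (2C + 2 + N − H − X)/2 = (2·13 + 2 + 0 − 11 − 1)/2 = 16/2 = 8.
(Structurally: 2 ring(s) + 6 π bond(s) = 8.)

8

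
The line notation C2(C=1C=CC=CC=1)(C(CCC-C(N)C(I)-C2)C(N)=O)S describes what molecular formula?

C15H21IN2OS

Heavy atoms from the SMILES: 15 C, 1 I, 2 N, 1 O, 1 S.
Implicit hydrogens by atom environment:
  5 × C (aromatic): 1 H each → 5
  4 × C: 2 H each → 8
  3 × C: 1 H each → 3
  2 × C: no H
  2 × N: 2 H each → 4
  1 × C (aromatic): no H
  1 × I: no H
  1 × O: no H
  1 × S: 1 H
  Total hydrogens = 21.
Molecular formula: C15H21IN2OS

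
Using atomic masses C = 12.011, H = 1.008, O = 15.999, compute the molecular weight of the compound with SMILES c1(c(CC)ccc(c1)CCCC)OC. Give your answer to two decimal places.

192.30

Molecular formula: C13H20O.
M = 13×12.011 + 20×1.008 + 1×15.999 = 192.30 g/mol.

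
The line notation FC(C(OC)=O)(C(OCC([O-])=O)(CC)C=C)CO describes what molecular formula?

Heavy atoms from the SMILES: 11 C, 1 F, 6 O.
Implicit hydrogens by atom environment:
  4 × C: 2 H each → 8
  4 × C: no H
  4 × O: no H
  2 × C: 3 H each → 6
  1 × C: 1 H
  1 × F: no H
  1 × O: 1 H
  1 × O (charge -1): no H
  Total hydrogens = 16.
Net charge -1.
Molecular formula: C11H16FO6-

C11H16FO6-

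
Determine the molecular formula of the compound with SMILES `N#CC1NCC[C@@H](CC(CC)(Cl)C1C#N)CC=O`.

C13H18ClN3O

Heavy atoms from the SMILES: 13 C, 1 Cl, 3 N, 1 O.
Implicit hydrogens by atom environment:
  5 × C: 2 H each → 10
  4 × C: 1 H each → 4
  3 × C: no H
  2 × N: no H
  1 × C: 3 H
  1 × Cl: no H
  1 × N: 1 H
  1 × O: no H
  Total hydrogens = 18.
Molecular formula: C13H18ClN3O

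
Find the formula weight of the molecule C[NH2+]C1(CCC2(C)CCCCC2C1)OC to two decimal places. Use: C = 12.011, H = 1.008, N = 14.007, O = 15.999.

Molecular formula: C13H26NO+.
M = 13×12.011 + 26×1.008 + 1×14.007 + 1×15.999 = 212.36 g/mol.

212.36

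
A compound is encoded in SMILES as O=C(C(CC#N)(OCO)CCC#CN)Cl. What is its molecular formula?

Heavy atoms from the SMILES: 9 C, 1 Cl, 2 N, 3 O.
Implicit hydrogens by atom environment:
  5 × C: no H
  4 × C: 2 H each → 8
  2 × O: no H
  1 × Cl: no H
  1 × N: 2 H
  1 × N: no H
  1 × O: 1 H
  Total hydrogens = 11.
Molecular formula: C9H11ClN2O3

C9H11ClN2O3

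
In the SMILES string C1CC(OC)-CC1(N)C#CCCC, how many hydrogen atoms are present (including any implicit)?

Hydrogens are implicit in SMILES; fill each atom to its normal valence:
  5 × C: 2 H each → 10
  3 × C: no H
  2 × C: 3 H each → 6
  1 × C: 1 H
  1 × N: 2 H
  1 × O: no H
  Total hydrogens = 19.

19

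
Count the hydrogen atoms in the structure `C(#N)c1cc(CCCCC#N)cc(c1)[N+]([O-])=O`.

11

Hydrogens are implicit in SMILES; fill each atom to its normal valence:
  4 × C: 2 H each → 8
  3 × C (aromatic): 1 H each → 3
  3 × C (aromatic): no H
  2 × C: no H
  2 × N: no H
  1 × N (charge +1): no H
  1 × O: no H
  1 × O (charge -1): no H
  Total hydrogens = 11.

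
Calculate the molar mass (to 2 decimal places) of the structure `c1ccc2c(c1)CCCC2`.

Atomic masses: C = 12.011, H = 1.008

132.21

Molecular formula: C10H12.
M = 10×12.011 + 12×1.008 = 132.21 g/mol.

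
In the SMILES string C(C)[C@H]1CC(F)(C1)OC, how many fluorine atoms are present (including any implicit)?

The symbol for fluorine appears 1 time in the SMILES.

1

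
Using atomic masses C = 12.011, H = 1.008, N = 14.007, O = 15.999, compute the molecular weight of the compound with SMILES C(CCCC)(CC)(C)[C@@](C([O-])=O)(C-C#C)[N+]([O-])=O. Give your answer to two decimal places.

Molecular formula: C13H20NO4-.
M = 13×12.011 + 20×1.008 + 1×14.007 + 4×15.999 = 254.31 g/mol.

254.31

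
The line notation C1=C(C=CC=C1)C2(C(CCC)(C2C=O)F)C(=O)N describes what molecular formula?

Heavy atoms from the SMILES: 14 C, 1 F, 1 N, 2 O.
Implicit hydrogens by atom environment:
  5 × C (aromatic): 1 H each → 5
  3 × C: no H
  2 × C: 2 H each → 4
  2 × C: 1 H each → 2
  2 × O: no H
  1 × C: 3 H
  1 × C (aromatic): no H
  1 × F: no H
  1 × N: 2 H
  Total hydrogens = 16.
Molecular formula: C14H16FNO2

C14H16FNO2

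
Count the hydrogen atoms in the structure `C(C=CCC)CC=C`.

Hydrogens are implicit in SMILES; fill each atom to its normal valence:
  4 × C: 2 H each → 8
  3 × C: 1 H each → 3
  1 × C: 3 H
  Total hydrogens = 14.

14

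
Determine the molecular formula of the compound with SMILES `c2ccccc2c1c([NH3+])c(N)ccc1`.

Heavy atoms from the SMILES: 12 C, 2 N.
Implicit hydrogens by atom environment:
  8 × C (aromatic): 1 H each → 8
  4 × C (aromatic): no H
  1 × N (charge +1): 3 H
  1 × N: 2 H
  Total hydrogens = 13.
Net charge +1.
Molecular formula: C12H13N2+

C12H13N2+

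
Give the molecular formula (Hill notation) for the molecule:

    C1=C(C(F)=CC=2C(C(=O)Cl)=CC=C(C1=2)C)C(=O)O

C13H8ClFO3

Heavy atoms from the SMILES: 13 C, 1 Cl, 1 F, 3 O.
Implicit hydrogens by atom environment:
  6 × C (aromatic): no H
  4 × C (aromatic): 1 H each → 4
  2 × C: no H
  2 × O: no H
  1 × C: 3 H
  1 × Cl: no H
  1 × F: no H
  1 × O: 1 H
  Total hydrogens = 8.
Molecular formula: C13H8ClFO3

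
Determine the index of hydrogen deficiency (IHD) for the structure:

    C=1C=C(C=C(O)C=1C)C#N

Molecular formula from the SMILES: C8H7NO.
DoU = (2C + 2 + N − H − X)/2 = (2·8 + 2 + 1 − 7 − 0)/2 = 12/2 = 6.
(Structurally: 1 ring(s) + 5 π bond(s) = 6.)

6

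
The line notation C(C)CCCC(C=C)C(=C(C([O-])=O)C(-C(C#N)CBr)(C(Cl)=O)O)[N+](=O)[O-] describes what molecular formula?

C16H19BrClN2O6-

Heavy atoms from the SMILES: 1 Br, 16 C, 1 Cl, 2 N, 6 O.
Implicit hydrogens by atom environment:
  6 × C: 2 H each → 12
  6 × C: no H
  3 × C: 1 H each → 3
  3 × O: no H
  2 × O (charge -1): no H
  1 × Br: no H
  1 × C: 3 H
  1 × Cl: no H
  1 × N (charge +1): no H
  1 × N: no H
  1 × O: 1 H
  Total hydrogens = 19.
Net charge -1.
Molecular formula: C16H19BrClN2O6-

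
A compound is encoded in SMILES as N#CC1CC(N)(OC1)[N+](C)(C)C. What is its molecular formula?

Heavy atoms from the SMILES: 8 C, 3 N, 1 O.
Implicit hydrogens by atom environment:
  3 × C: 3 H each → 9
  2 × C: 2 H each → 4
  2 × C: no H
  1 × C: 1 H
  1 × N: 2 H
  1 × N (charge +1): no H
  1 × N: no H
  1 × O: no H
  Total hydrogens = 16.
Net charge +1.
Molecular formula: C8H16N3O+

C8H16N3O+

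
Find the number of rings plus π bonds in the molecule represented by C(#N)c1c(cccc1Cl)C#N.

8

Molecular formula from the SMILES: C8H3ClN2.
DoU = (2C + 2 + N − H − X)/2 = (2·8 + 2 + 2 − 3 − 1)/2 = 16/2 = 8.
(Structurally: 1 ring(s) + 7 π bond(s) = 8.)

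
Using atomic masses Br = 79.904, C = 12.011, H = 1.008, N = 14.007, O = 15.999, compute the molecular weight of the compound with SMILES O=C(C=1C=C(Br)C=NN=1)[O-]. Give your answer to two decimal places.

Molecular formula: C5H2BrN2O2-.
M = 1×79.904 + 5×12.011 + 2×1.008 + 2×14.007 + 2×15.999 = 201.99 g/mol.

201.99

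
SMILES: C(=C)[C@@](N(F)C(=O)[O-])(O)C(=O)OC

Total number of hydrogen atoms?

Hydrogens are implicit in SMILES; fill each atom to its normal valence:
  3 × C: no H
  3 × O: no H
  1 × C: 3 H
  1 × C: 2 H
  1 × C: 1 H
  1 × F: no H
  1 × N: no H
  1 × O: 1 H
  1 × O (charge -1): no H
  Total hydrogens = 7.

7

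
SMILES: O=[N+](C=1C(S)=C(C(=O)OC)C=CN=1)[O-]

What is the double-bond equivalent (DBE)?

6

Molecular formula from the SMILES: C7H6N2O4S.
DoU = (2C + 2 + N − H − X)/2 = (2·7 + 2 + 2 − 6 − 0)/2 = 12/2 = 6.
(Structurally: 1 ring(s) + 5 π bond(s) = 6.)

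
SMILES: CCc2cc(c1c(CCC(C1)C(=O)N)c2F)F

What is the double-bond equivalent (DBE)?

6

Molecular formula from the SMILES: C13H15F2NO.
DoU = (2C + 2 + N − H − X)/2 = (2·13 + 2 + 1 − 15 − 2)/2 = 12/2 = 6.
(Structurally: 2 ring(s) + 4 π bond(s) = 6.)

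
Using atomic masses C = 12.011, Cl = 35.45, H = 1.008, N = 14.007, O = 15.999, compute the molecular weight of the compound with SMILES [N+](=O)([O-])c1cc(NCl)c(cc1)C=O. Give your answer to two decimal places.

200.58

Molecular formula: C7H5ClN2O3.
M = 7×12.011 + 1×35.45 + 5×1.008 + 2×14.007 + 3×15.999 = 200.58 g/mol.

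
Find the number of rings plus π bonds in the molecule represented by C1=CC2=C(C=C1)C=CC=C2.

7

Molecular formula from the SMILES: C10H8.
DoU = (2C + 2 + N − H − X)/2 = (2·10 + 2 + 0 − 8 − 0)/2 = 14/2 = 7.
(Structurally: 2 ring(s) + 5 π bond(s) = 7.)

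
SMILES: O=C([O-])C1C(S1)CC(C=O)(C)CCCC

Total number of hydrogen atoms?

Hydrogens are implicit in SMILES; fill each atom to its normal valence:
  4 × C: 2 H each → 8
  3 × C: 1 H each → 3
  2 × C: 3 H each → 6
  2 × C: no H
  2 × O: no H
  1 × O (charge -1): no H
  1 × S: no H
  Total hydrogens = 17.

17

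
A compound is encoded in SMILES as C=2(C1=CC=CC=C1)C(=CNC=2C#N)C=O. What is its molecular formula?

Heavy atoms from the SMILES: 12 C, 2 N, 1 O.
Implicit hydrogens by atom environment:
  6 × C (aromatic): 1 H each → 6
  4 × C (aromatic): no H
  1 × C: 1 H
  1 × C: no H
  1 × N (aromatic): 1 H
  1 × N: no H
  1 × O: no H
  Total hydrogens = 8.
Molecular formula: C12H8N2O

C12H8N2O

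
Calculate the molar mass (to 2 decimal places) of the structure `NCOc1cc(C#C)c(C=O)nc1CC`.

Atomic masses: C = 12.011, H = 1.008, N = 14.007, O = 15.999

204.23

Molecular formula: C11H12N2O2.
M = 11×12.011 + 12×1.008 + 2×14.007 + 2×15.999 = 204.23 g/mol.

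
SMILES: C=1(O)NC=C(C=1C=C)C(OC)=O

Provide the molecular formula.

Heavy atoms from the SMILES: 8 C, 1 N, 3 O.
Implicit hydrogens by atom environment:
  3 × C (aromatic): no H
  2 × O: no H
  1 × C: 3 H
  1 × C: 2 H
  1 × C (aromatic): 1 H
  1 × C: 1 H
  1 × C: no H
  1 × N (aromatic): 1 H
  1 × O: 1 H
  Total hydrogens = 9.
Molecular formula: C8H9NO3

C8H9NO3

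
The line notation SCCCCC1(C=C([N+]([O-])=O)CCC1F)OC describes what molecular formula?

Heavy atoms from the SMILES: 11 C, 1 F, 1 N, 3 O, 1 S.
Implicit hydrogens by atom environment:
  6 × C: 2 H each → 12
  2 × C: 1 H each → 2
  2 × C: no H
  2 × O: no H
  1 × C: 3 H
  1 × F: no H
  1 × N (charge +1): no H
  1 × O (charge -1): no H
  1 × S: 1 H
  Total hydrogens = 18.
Molecular formula: C11H18FNO3S

C11H18FNO3S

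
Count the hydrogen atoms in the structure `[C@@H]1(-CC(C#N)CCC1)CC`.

Hydrogens are implicit in SMILES; fill each atom to its normal valence:
  5 × C: 2 H each → 10
  2 × C: 1 H each → 2
  1 × C: 3 H
  1 × C: no H
  1 × N: no H
  Total hydrogens = 15.

15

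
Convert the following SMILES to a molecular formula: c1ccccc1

Heavy atoms from the SMILES: 6 C.
Implicit hydrogens by atom environment:
  6 × C (aromatic): 1 H each → 6
  Total hydrogens = 6.
Molecular formula: C6H6

C6H6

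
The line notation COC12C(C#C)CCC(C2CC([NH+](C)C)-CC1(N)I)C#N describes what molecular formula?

C16H25IN3O+

Heavy atoms from the SMILES: 16 C, 1 I, 3 N, 1 O.
Implicit hydrogens by atom environment:
  5 × C: 1 H each → 5
  4 × C: 2 H each → 8
  4 × C: no H
  3 × C: 3 H each → 9
  1 × I: no H
  1 × N: 2 H
  1 × N (charge +1): 1 H
  1 × N: no H
  1 × O: no H
  Total hydrogens = 25.
Net charge +1.
Molecular formula: C16H25IN3O+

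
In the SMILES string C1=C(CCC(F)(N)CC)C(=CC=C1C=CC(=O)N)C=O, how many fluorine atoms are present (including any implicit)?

The symbol for fluorine appears 1 time in the SMILES.

1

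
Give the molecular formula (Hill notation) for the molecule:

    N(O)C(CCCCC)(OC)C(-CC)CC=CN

C13H28N2O2

Heavy atoms from the SMILES: 13 C, 2 N, 2 O.
Implicit hydrogens by atom environment:
  6 × C: 2 H each → 12
  3 × C: 3 H each → 9
  3 × C: 1 H each → 3
  1 × C: no H
  1 × N: 2 H
  1 × N: 1 H
  1 × O: 1 H
  1 × O: no H
  Total hydrogens = 28.
Molecular formula: C13H28N2O2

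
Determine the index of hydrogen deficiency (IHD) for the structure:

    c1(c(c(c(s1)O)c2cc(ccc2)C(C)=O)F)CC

8

Molecular formula from the SMILES: C14H13FO2S.
DoU = (2C + 2 + N − H − X)/2 = (2·14 + 2 + 0 − 13 − 1)/2 = 16/2 = 8.
(Structurally: 2 ring(s) + 6 π bond(s) = 8.)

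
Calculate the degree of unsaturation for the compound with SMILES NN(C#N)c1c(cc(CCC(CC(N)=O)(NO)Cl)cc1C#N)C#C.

11

Molecular formula from the SMILES: C15H15ClN6O2.
DoU = (2C + 2 + N − H − X)/2 = (2·15 + 2 + 6 − 15 − 1)/2 = 22/2 = 11.
(Structurally: 1 ring(s) + 10 π bond(s) = 11.)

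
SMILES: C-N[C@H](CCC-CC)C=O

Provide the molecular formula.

C8H17NO

Heavy atoms from the SMILES: 8 C, 1 N, 1 O.
Implicit hydrogens by atom environment:
  4 × C: 2 H each → 8
  2 × C: 3 H each → 6
  2 × C: 1 H each → 2
  1 × N: 1 H
  1 × O: no H
  Total hydrogens = 17.
Molecular formula: C8H17NO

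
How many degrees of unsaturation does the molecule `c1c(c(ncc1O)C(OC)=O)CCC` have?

Molecular formula from the SMILES: C10H13NO3.
DoU = (2C + 2 + N − H − X)/2 = (2·10 + 2 + 1 − 13 − 0)/2 = 10/2 = 5.
(Structurally: 1 ring(s) + 4 π bond(s) = 5.)

5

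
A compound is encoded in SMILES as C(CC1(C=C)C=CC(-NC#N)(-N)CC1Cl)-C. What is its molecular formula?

C12H18ClN3

Heavy atoms from the SMILES: 12 C, 1 Cl, 3 N.
Implicit hydrogens by atom environment:
  4 × C: 2 H each → 8
  4 × C: 1 H each → 4
  3 × C: no H
  1 × C: 3 H
  1 × Cl: no H
  1 × N: 2 H
  1 × N: 1 H
  1 × N: no H
  Total hydrogens = 18.
Molecular formula: C12H18ClN3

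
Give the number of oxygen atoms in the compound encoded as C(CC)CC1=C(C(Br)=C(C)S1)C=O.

1

The symbol for oxygen appears 1 time in the SMILES.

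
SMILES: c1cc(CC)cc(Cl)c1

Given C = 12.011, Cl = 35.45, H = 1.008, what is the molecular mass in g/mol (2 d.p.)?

140.61

Molecular formula: C8H9Cl.
M = 8×12.011 + 1×35.45 + 9×1.008 = 140.61 g/mol.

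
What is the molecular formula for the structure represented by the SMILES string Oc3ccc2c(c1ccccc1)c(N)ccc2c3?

Heavy atoms from the SMILES: 16 C, 1 N, 1 O.
Implicit hydrogens by atom environment:
  10 × C (aromatic): 1 H each → 10
  6 × C (aromatic): no H
  1 × N: 2 H
  1 × O: 1 H
  Total hydrogens = 13.
Molecular formula: C16H13NO

C16H13NO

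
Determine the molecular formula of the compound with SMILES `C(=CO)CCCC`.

C6H12O

Heavy atoms from the SMILES: 6 C, 1 O.
Implicit hydrogens by atom environment:
  3 × C: 2 H each → 6
  2 × C: 1 H each → 2
  1 × C: 3 H
  1 × O: 1 H
  Total hydrogens = 12.
Molecular formula: C6H12O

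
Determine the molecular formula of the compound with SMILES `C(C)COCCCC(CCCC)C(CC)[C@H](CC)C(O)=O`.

Heavy atoms from the SMILES: 18 C, 3 O.
Implicit hydrogens by atom environment:
  10 × C: 2 H each → 20
  4 × C: 3 H each → 12
  3 × C: 1 H each → 3
  2 × O: no H
  1 × C: no H
  1 × O: 1 H
  Total hydrogens = 36.
Molecular formula: C18H36O3

C18H36O3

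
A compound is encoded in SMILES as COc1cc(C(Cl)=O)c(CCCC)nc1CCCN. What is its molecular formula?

C14H21ClN2O2

Heavy atoms from the SMILES: 14 C, 1 Cl, 2 N, 2 O.
Implicit hydrogens by atom environment:
  6 × C: 2 H each → 12
  4 × C (aromatic): no H
  2 × C: 3 H each → 6
  2 × O: no H
  1 × C (aromatic): 1 H
  1 × C: no H
  1 × Cl: no H
  1 × N: 2 H
  1 × N (aromatic): no H
  Total hydrogens = 21.
Molecular formula: C14H21ClN2O2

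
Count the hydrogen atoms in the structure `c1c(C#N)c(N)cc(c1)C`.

Hydrogens are implicit in SMILES; fill each atom to its normal valence:
  3 × C (aromatic): 1 H each → 3
  3 × C (aromatic): no H
  1 × C: 3 H
  1 × C: no H
  1 × N: 2 H
  1 × N: no H
  Total hydrogens = 8.

8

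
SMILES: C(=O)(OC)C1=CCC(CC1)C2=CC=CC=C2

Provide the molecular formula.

C14H16O2

Heavy atoms from the SMILES: 14 C, 2 O.
Implicit hydrogens by atom environment:
  5 × C (aromatic): 1 H each → 5
  3 × C: 2 H each → 6
  2 × C: 1 H each → 2
  2 × C: no H
  2 × O: no H
  1 × C: 3 H
  1 × C (aromatic): no H
  Total hydrogens = 16.
Molecular formula: C14H16O2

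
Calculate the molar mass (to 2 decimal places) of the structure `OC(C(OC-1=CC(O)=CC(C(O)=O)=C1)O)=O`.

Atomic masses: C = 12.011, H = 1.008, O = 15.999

Molecular formula: C9H8O7.
M = 9×12.011 + 8×1.008 + 7×15.999 = 228.16 g/mol.

228.16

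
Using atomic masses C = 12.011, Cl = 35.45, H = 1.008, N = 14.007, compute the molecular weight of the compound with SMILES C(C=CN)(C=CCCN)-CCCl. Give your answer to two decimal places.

Molecular formula: C9H17ClN2.
M = 9×12.011 + 1×35.45 + 17×1.008 + 2×14.007 = 188.70 g/mol.

188.70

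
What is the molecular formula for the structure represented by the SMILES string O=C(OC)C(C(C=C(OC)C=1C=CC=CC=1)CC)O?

Heavy atoms from the SMILES: 15 C, 4 O.
Implicit hydrogens by atom environment:
  5 × C (aromatic): 1 H each → 5
  3 × C: 3 H each → 9
  3 × C: 1 H each → 3
  3 × O: no H
  2 × C: no H
  1 × C: 2 H
  1 × C (aromatic): no H
  1 × O: 1 H
  Total hydrogens = 20.
Molecular formula: C15H20O4

C15H20O4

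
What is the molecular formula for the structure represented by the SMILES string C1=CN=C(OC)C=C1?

C6H7NO

Heavy atoms from the SMILES: 6 C, 1 N, 1 O.
Implicit hydrogens by atom environment:
  4 × C (aromatic): 1 H each → 4
  1 × C: 3 H
  1 × C (aromatic): no H
  1 × N (aromatic): no H
  1 × O: no H
  Total hydrogens = 7.
Molecular formula: C6H7NO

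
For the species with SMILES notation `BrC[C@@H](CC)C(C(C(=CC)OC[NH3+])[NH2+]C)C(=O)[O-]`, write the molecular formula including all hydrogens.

Heavy atoms from the SMILES: 1 Br, 12 C, 2 N, 3 O.
Implicit hydrogens by atom environment:
  4 × C: 1 H each → 4
  3 × C: 3 H each → 9
  3 × C: 2 H each → 6
  2 × C: no H
  2 × O: no H
  1 × Br: no H
  1 × N (charge +1): 3 H
  1 × N (charge +1): 2 H
  1 × O (charge -1): no H
  Total hydrogens = 24.
Net charge +1.
Molecular formula: C12H24BrN2O3+

C12H24BrN2O3+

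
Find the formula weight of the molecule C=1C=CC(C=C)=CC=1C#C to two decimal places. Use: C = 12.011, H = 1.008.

Molecular formula: C10H8.
M = 10×12.011 + 8×1.008 = 128.17 g/mol.

128.17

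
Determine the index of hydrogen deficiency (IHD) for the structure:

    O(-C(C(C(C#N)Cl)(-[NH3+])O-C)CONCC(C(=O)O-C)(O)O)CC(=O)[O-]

4

Molecular formula from the SMILES: C12H20ClN3O9.
DoU = (2C + 2 + N − H − X)/2 = (2·12 + 2 + 3 − 20 − 1)/2 = 8/2 = 4.
(Structurally: 0 ring(s) + 4 π bond(s) = 4.)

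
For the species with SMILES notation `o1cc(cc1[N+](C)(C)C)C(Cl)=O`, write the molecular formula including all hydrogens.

C8H11ClNO2+

Heavy atoms from the SMILES: 8 C, 1 Cl, 1 N, 2 O.
Implicit hydrogens by atom environment:
  3 × C: 3 H each → 9
  2 × C (aromatic): 1 H each → 2
  2 × C (aromatic): no H
  1 × C: no H
  1 × Cl: no H
  1 × N (charge +1): no H
  1 × O (aromatic): no H
  1 × O: no H
  Total hydrogens = 11.
Net charge +1.
Molecular formula: C8H11ClNO2+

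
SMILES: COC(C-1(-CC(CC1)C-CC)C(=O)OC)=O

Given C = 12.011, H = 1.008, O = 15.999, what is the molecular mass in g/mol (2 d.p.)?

Molecular formula: C12H20O4.
M = 12×12.011 + 20×1.008 + 4×15.999 = 228.29 g/mol.

228.29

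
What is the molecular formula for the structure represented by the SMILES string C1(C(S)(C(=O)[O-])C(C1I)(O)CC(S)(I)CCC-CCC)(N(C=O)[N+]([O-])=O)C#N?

Heavy atoms from the SMILES: 15 C, 2 I, 3 N, 6 O, 2 S.
Implicit hydrogens by atom environment:
  6 × C: 2 H each → 12
  6 × C: no H
  3 × O: no H
  2 × C: 1 H each → 2
  2 × I: no H
  2 × N: no H
  2 × O (charge -1): no H
  2 × S: 1 H each → 2
  1 × C: 3 H
  1 × N (charge +1): no H
  1 × O: 1 H
  Total hydrogens = 20.
Net charge -1.
Molecular formula: C15H20I2N3O6S2-

C15H20I2N3O6S2-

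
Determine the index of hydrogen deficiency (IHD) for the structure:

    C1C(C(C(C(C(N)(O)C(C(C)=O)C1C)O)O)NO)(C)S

Molecular formula from the SMILES: C12H24N2O5S.
DoU = (2C + 2 + N − H − X)/2 = (2·12 + 2 + 2 − 24 − 0)/2 = 4/2 = 2.
(Structurally: 1 ring(s) + 1 π bond(s) = 2.)

2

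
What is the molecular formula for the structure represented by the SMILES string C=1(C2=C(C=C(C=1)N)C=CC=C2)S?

C10H9NS

Heavy atoms from the SMILES: 10 C, 1 N, 1 S.
Implicit hydrogens by atom environment:
  6 × C (aromatic): 1 H each → 6
  4 × C (aromatic): no H
  1 × N: 2 H
  1 × S: 1 H
  Total hydrogens = 9.
Molecular formula: C10H9NS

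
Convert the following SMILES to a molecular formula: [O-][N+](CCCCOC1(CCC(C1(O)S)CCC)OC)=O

C13H25NO5S

Heavy atoms from the SMILES: 13 C, 1 N, 5 O, 1 S.
Implicit hydrogens by atom environment:
  8 × C: 2 H each → 16
  3 × O: no H
  2 × C: 3 H each → 6
  2 × C: no H
  1 × C: 1 H
  1 × N (charge +1): no H
  1 × O: 1 H
  1 × O (charge -1): no H
  1 × S: 1 H
  Total hydrogens = 25.
Molecular formula: C13H25NO5S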